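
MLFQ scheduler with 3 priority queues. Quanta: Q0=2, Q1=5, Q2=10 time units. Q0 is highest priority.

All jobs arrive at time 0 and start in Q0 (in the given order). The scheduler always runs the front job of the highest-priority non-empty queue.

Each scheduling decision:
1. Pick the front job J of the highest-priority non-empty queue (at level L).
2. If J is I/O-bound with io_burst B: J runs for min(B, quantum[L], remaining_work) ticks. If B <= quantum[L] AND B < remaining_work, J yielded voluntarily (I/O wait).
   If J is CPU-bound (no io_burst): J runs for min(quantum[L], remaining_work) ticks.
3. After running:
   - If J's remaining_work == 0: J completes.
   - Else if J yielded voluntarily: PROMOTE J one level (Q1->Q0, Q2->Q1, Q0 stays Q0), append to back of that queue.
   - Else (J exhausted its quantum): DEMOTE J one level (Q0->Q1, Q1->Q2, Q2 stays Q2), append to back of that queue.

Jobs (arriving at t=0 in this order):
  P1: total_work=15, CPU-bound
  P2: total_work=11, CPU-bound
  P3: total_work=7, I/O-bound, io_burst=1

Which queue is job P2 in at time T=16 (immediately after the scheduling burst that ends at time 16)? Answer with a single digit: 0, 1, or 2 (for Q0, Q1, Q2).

t=0-2: P1@Q0 runs 2, rem=13, quantum used, demote→Q1. Q0=[P2,P3] Q1=[P1] Q2=[]
t=2-4: P2@Q0 runs 2, rem=9, quantum used, demote→Q1. Q0=[P3] Q1=[P1,P2] Q2=[]
t=4-5: P3@Q0 runs 1, rem=6, I/O yield, promote→Q0. Q0=[P3] Q1=[P1,P2] Q2=[]
t=5-6: P3@Q0 runs 1, rem=5, I/O yield, promote→Q0. Q0=[P3] Q1=[P1,P2] Q2=[]
t=6-7: P3@Q0 runs 1, rem=4, I/O yield, promote→Q0. Q0=[P3] Q1=[P1,P2] Q2=[]
t=7-8: P3@Q0 runs 1, rem=3, I/O yield, promote→Q0. Q0=[P3] Q1=[P1,P2] Q2=[]
t=8-9: P3@Q0 runs 1, rem=2, I/O yield, promote→Q0. Q0=[P3] Q1=[P1,P2] Q2=[]
t=9-10: P3@Q0 runs 1, rem=1, I/O yield, promote→Q0. Q0=[P3] Q1=[P1,P2] Q2=[]
t=10-11: P3@Q0 runs 1, rem=0, completes. Q0=[] Q1=[P1,P2] Q2=[]
t=11-16: P1@Q1 runs 5, rem=8, quantum used, demote→Q2. Q0=[] Q1=[P2] Q2=[P1]
t=16-21: P2@Q1 runs 5, rem=4, quantum used, demote→Q2. Q0=[] Q1=[] Q2=[P1,P2]
t=21-29: P1@Q2 runs 8, rem=0, completes. Q0=[] Q1=[] Q2=[P2]
t=29-33: P2@Q2 runs 4, rem=0, completes. Q0=[] Q1=[] Q2=[]

Answer: 1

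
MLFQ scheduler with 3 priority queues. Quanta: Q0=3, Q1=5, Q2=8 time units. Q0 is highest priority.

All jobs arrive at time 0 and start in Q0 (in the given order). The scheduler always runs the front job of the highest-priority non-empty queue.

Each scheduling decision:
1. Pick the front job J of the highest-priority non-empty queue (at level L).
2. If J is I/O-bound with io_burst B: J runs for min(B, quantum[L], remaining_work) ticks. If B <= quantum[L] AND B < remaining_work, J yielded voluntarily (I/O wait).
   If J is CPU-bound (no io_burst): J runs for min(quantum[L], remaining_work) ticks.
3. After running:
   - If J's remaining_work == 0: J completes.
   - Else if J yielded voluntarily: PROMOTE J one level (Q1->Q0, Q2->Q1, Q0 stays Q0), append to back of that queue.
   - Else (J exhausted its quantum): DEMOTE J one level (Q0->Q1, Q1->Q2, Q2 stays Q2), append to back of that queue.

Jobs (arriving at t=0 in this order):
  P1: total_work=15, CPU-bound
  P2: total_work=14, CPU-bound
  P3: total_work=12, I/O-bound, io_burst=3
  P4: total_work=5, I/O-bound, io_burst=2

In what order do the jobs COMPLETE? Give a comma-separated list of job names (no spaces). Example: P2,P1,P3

t=0-3: P1@Q0 runs 3, rem=12, quantum used, demote→Q1. Q0=[P2,P3,P4] Q1=[P1] Q2=[]
t=3-6: P2@Q0 runs 3, rem=11, quantum used, demote→Q1. Q0=[P3,P4] Q1=[P1,P2] Q2=[]
t=6-9: P3@Q0 runs 3, rem=9, I/O yield, promote→Q0. Q0=[P4,P3] Q1=[P1,P2] Q2=[]
t=9-11: P4@Q0 runs 2, rem=3, I/O yield, promote→Q0. Q0=[P3,P4] Q1=[P1,P2] Q2=[]
t=11-14: P3@Q0 runs 3, rem=6, I/O yield, promote→Q0. Q0=[P4,P3] Q1=[P1,P2] Q2=[]
t=14-16: P4@Q0 runs 2, rem=1, I/O yield, promote→Q0. Q0=[P3,P4] Q1=[P1,P2] Q2=[]
t=16-19: P3@Q0 runs 3, rem=3, I/O yield, promote→Q0. Q0=[P4,P3] Q1=[P1,P2] Q2=[]
t=19-20: P4@Q0 runs 1, rem=0, completes. Q0=[P3] Q1=[P1,P2] Q2=[]
t=20-23: P3@Q0 runs 3, rem=0, completes. Q0=[] Q1=[P1,P2] Q2=[]
t=23-28: P1@Q1 runs 5, rem=7, quantum used, demote→Q2. Q0=[] Q1=[P2] Q2=[P1]
t=28-33: P2@Q1 runs 5, rem=6, quantum used, demote→Q2. Q0=[] Q1=[] Q2=[P1,P2]
t=33-40: P1@Q2 runs 7, rem=0, completes. Q0=[] Q1=[] Q2=[P2]
t=40-46: P2@Q2 runs 6, rem=0, completes. Q0=[] Q1=[] Q2=[]

Answer: P4,P3,P1,P2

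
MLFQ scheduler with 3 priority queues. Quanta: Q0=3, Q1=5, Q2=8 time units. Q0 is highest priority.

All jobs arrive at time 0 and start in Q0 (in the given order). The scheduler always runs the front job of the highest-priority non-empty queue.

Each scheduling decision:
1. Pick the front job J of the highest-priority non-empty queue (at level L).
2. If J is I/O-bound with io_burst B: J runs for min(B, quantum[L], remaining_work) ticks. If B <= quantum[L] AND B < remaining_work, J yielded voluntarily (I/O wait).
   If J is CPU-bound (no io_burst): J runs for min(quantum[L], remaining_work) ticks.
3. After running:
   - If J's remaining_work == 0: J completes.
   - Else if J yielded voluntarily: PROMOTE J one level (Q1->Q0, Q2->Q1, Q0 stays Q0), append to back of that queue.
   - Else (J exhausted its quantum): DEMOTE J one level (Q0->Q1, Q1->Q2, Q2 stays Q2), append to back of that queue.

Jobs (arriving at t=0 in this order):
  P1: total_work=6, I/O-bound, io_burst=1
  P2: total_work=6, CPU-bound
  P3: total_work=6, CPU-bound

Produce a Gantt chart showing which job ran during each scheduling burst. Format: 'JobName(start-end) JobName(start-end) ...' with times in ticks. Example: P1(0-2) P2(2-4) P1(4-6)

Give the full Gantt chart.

t=0-1: P1@Q0 runs 1, rem=5, I/O yield, promote→Q0. Q0=[P2,P3,P1] Q1=[] Q2=[]
t=1-4: P2@Q0 runs 3, rem=3, quantum used, demote→Q1. Q0=[P3,P1] Q1=[P2] Q2=[]
t=4-7: P3@Q0 runs 3, rem=3, quantum used, demote→Q1. Q0=[P1] Q1=[P2,P3] Q2=[]
t=7-8: P1@Q0 runs 1, rem=4, I/O yield, promote→Q0. Q0=[P1] Q1=[P2,P3] Q2=[]
t=8-9: P1@Q0 runs 1, rem=3, I/O yield, promote→Q0. Q0=[P1] Q1=[P2,P3] Q2=[]
t=9-10: P1@Q0 runs 1, rem=2, I/O yield, promote→Q0. Q0=[P1] Q1=[P2,P3] Q2=[]
t=10-11: P1@Q0 runs 1, rem=1, I/O yield, promote→Q0. Q0=[P1] Q1=[P2,P3] Q2=[]
t=11-12: P1@Q0 runs 1, rem=0, completes. Q0=[] Q1=[P2,P3] Q2=[]
t=12-15: P2@Q1 runs 3, rem=0, completes. Q0=[] Q1=[P3] Q2=[]
t=15-18: P3@Q1 runs 3, rem=0, completes. Q0=[] Q1=[] Q2=[]

Answer: P1(0-1) P2(1-4) P3(4-7) P1(7-8) P1(8-9) P1(9-10) P1(10-11) P1(11-12) P2(12-15) P3(15-18)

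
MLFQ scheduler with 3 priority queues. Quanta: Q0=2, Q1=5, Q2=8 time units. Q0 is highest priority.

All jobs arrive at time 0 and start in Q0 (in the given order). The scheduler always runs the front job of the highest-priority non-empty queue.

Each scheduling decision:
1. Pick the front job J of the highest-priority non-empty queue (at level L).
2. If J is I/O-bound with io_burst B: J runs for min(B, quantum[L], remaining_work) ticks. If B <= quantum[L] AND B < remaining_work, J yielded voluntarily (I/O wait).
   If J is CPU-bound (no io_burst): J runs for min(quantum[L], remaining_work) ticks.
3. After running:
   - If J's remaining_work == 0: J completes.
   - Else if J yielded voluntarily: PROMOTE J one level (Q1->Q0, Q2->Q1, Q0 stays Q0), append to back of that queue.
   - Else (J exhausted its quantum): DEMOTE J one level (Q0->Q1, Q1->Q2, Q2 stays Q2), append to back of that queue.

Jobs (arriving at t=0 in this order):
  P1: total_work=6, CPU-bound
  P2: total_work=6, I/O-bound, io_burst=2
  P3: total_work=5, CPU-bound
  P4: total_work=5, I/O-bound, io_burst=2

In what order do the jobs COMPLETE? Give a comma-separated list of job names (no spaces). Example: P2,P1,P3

Answer: P2,P4,P1,P3

Derivation:
t=0-2: P1@Q0 runs 2, rem=4, quantum used, demote→Q1. Q0=[P2,P3,P4] Q1=[P1] Q2=[]
t=2-4: P2@Q0 runs 2, rem=4, I/O yield, promote→Q0. Q0=[P3,P4,P2] Q1=[P1] Q2=[]
t=4-6: P3@Q0 runs 2, rem=3, quantum used, demote→Q1. Q0=[P4,P2] Q1=[P1,P3] Q2=[]
t=6-8: P4@Q0 runs 2, rem=3, I/O yield, promote→Q0. Q0=[P2,P4] Q1=[P1,P3] Q2=[]
t=8-10: P2@Q0 runs 2, rem=2, I/O yield, promote→Q0. Q0=[P4,P2] Q1=[P1,P3] Q2=[]
t=10-12: P4@Q0 runs 2, rem=1, I/O yield, promote→Q0. Q0=[P2,P4] Q1=[P1,P3] Q2=[]
t=12-14: P2@Q0 runs 2, rem=0, completes. Q0=[P4] Q1=[P1,P3] Q2=[]
t=14-15: P4@Q0 runs 1, rem=0, completes. Q0=[] Q1=[P1,P3] Q2=[]
t=15-19: P1@Q1 runs 4, rem=0, completes. Q0=[] Q1=[P3] Q2=[]
t=19-22: P3@Q1 runs 3, rem=0, completes. Q0=[] Q1=[] Q2=[]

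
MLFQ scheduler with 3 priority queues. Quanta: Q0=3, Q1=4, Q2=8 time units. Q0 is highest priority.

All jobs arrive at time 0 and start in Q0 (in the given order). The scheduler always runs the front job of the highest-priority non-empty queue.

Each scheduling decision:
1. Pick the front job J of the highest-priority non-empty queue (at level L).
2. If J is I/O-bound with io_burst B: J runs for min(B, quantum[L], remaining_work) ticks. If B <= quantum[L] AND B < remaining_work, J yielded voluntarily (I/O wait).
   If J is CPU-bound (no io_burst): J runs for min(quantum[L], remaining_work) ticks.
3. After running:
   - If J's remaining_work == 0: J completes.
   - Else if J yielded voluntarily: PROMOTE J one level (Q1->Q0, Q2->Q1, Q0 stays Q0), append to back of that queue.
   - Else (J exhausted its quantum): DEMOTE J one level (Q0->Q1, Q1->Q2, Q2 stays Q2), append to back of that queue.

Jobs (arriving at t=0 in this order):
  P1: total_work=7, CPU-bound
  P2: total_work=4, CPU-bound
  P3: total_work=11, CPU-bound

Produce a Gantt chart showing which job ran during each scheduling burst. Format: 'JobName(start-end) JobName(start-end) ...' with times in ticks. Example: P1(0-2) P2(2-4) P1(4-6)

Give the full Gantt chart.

Answer: P1(0-3) P2(3-6) P3(6-9) P1(9-13) P2(13-14) P3(14-18) P3(18-22)

Derivation:
t=0-3: P1@Q0 runs 3, rem=4, quantum used, demote→Q1. Q0=[P2,P3] Q1=[P1] Q2=[]
t=3-6: P2@Q0 runs 3, rem=1, quantum used, demote→Q1. Q0=[P3] Q1=[P1,P2] Q2=[]
t=6-9: P3@Q0 runs 3, rem=8, quantum used, demote→Q1. Q0=[] Q1=[P1,P2,P3] Q2=[]
t=9-13: P1@Q1 runs 4, rem=0, completes. Q0=[] Q1=[P2,P3] Q2=[]
t=13-14: P2@Q1 runs 1, rem=0, completes. Q0=[] Q1=[P3] Q2=[]
t=14-18: P3@Q1 runs 4, rem=4, quantum used, demote→Q2. Q0=[] Q1=[] Q2=[P3]
t=18-22: P3@Q2 runs 4, rem=0, completes. Q0=[] Q1=[] Q2=[]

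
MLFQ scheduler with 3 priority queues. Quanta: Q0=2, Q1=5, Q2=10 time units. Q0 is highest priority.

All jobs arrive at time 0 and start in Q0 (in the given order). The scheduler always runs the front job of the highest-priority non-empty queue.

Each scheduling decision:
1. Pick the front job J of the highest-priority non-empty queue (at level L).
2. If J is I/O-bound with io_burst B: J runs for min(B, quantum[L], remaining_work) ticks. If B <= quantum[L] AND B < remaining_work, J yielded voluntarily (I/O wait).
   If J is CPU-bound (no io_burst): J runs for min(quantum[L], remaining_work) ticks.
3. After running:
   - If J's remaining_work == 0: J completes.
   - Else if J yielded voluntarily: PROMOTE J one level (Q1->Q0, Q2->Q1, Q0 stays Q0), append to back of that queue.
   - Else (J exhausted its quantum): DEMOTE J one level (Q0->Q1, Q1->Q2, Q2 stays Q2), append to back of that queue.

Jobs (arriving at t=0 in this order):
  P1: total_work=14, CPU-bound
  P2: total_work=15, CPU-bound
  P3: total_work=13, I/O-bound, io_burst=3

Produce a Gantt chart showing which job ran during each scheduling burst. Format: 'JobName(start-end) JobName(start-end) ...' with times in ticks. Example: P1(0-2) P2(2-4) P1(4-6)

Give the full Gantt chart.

t=0-2: P1@Q0 runs 2, rem=12, quantum used, demote→Q1. Q0=[P2,P3] Q1=[P1] Q2=[]
t=2-4: P2@Q0 runs 2, rem=13, quantum used, demote→Q1. Q0=[P3] Q1=[P1,P2] Q2=[]
t=4-6: P3@Q0 runs 2, rem=11, quantum used, demote→Q1. Q0=[] Q1=[P1,P2,P3] Q2=[]
t=6-11: P1@Q1 runs 5, rem=7, quantum used, demote→Q2. Q0=[] Q1=[P2,P3] Q2=[P1]
t=11-16: P2@Q1 runs 5, rem=8, quantum used, demote→Q2. Q0=[] Q1=[P3] Q2=[P1,P2]
t=16-19: P3@Q1 runs 3, rem=8, I/O yield, promote→Q0. Q0=[P3] Q1=[] Q2=[P1,P2]
t=19-21: P3@Q0 runs 2, rem=6, quantum used, demote→Q1. Q0=[] Q1=[P3] Q2=[P1,P2]
t=21-24: P3@Q1 runs 3, rem=3, I/O yield, promote→Q0. Q0=[P3] Q1=[] Q2=[P1,P2]
t=24-26: P3@Q0 runs 2, rem=1, quantum used, demote→Q1. Q0=[] Q1=[P3] Q2=[P1,P2]
t=26-27: P3@Q1 runs 1, rem=0, completes. Q0=[] Q1=[] Q2=[P1,P2]
t=27-34: P1@Q2 runs 7, rem=0, completes. Q0=[] Q1=[] Q2=[P2]
t=34-42: P2@Q2 runs 8, rem=0, completes. Q0=[] Q1=[] Q2=[]

Answer: P1(0-2) P2(2-4) P3(4-6) P1(6-11) P2(11-16) P3(16-19) P3(19-21) P3(21-24) P3(24-26) P3(26-27) P1(27-34) P2(34-42)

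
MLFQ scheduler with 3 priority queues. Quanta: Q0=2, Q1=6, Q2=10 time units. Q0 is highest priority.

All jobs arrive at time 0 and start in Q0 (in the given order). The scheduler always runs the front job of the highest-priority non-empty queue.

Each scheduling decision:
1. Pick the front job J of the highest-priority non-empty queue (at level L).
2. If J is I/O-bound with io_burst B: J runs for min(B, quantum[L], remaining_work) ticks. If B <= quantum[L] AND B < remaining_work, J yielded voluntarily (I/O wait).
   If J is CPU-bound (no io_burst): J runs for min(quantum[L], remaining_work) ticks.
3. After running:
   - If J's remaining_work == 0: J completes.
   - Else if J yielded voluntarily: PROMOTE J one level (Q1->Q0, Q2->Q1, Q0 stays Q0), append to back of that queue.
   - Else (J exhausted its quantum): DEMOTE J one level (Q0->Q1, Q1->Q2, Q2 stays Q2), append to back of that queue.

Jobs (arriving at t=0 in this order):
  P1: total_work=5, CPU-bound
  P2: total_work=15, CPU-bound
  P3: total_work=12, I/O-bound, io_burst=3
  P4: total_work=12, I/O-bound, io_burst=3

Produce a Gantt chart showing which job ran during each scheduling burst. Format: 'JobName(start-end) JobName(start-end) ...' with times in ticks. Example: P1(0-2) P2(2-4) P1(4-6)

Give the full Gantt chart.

Answer: P1(0-2) P2(2-4) P3(4-6) P4(6-8) P1(8-11) P2(11-17) P3(17-20) P3(20-22) P4(22-25) P4(25-27) P3(27-30) P3(30-32) P4(32-35) P4(35-37) P2(37-44)

Derivation:
t=0-2: P1@Q0 runs 2, rem=3, quantum used, demote→Q1. Q0=[P2,P3,P4] Q1=[P1] Q2=[]
t=2-4: P2@Q0 runs 2, rem=13, quantum used, demote→Q1. Q0=[P3,P4] Q1=[P1,P2] Q2=[]
t=4-6: P3@Q0 runs 2, rem=10, quantum used, demote→Q1. Q0=[P4] Q1=[P1,P2,P3] Q2=[]
t=6-8: P4@Q0 runs 2, rem=10, quantum used, demote→Q1. Q0=[] Q1=[P1,P2,P3,P4] Q2=[]
t=8-11: P1@Q1 runs 3, rem=0, completes. Q0=[] Q1=[P2,P3,P4] Q2=[]
t=11-17: P2@Q1 runs 6, rem=7, quantum used, demote→Q2. Q0=[] Q1=[P3,P4] Q2=[P2]
t=17-20: P3@Q1 runs 3, rem=7, I/O yield, promote→Q0. Q0=[P3] Q1=[P4] Q2=[P2]
t=20-22: P3@Q0 runs 2, rem=5, quantum used, demote→Q1. Q0=[] Q1=[P4,P3] Q2=[P2]
t=22-25: P4@Q1 runs 3, rem=7, I/O yield, promote→Q0. Q0=[P4] Q1=[P3] Q2=[P2]
t=25-27: P4@Q0 runs 2, rem=5, quantum used, demote→Q1. Q0=[] Q1=[P3,P4] Q2=[P2]
t=27-30: P3@Q1 runs 3, rem=2, I/O yield, promote→Q0. Q0=[P3] Q1=[P4] Q2=[P2]
t=30-32: P3@Q0 runs 2, rem=0, completes. Q0=[] Q1=[P4] Q2=[P2]
t=32-35: P4@Q1 runs 3, rem=2, I/O yield, promote→Q0. Q0=[P4] Q1=[] Q2=[P2]
t=35-37: P4@Q0 runs 2, rem=0, completes. Q0=[] Q1=[] Q2=[P2]
t=37-44: P2@Q2 runs 7, rem=0, completes. Q0=[] Q1=[] Q2=[]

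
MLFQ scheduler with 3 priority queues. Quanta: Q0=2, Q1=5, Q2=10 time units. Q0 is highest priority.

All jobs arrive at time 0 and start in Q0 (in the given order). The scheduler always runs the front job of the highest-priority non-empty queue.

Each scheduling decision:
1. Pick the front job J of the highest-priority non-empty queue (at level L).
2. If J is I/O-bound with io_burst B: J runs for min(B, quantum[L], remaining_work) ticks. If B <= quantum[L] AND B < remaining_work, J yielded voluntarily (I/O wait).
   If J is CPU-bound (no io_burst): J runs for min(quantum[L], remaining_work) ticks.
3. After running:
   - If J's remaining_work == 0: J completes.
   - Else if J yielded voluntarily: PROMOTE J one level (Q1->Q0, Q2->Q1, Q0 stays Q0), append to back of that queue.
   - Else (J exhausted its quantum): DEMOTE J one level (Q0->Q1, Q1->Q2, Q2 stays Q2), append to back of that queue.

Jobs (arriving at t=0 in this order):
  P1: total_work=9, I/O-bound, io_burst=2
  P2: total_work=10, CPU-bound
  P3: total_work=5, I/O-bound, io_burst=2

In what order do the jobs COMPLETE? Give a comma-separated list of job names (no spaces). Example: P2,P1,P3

t=0-2: P1@Q0 runs 2, rem=7, I/O yield, promote→Q0. Q0=[P2,P3,P1] Q1=[] Q2=[]
t=2-4: P2@Q0 runs 2, rem=8, quantum used, demote→Q1. Q0=[P3,P1] Q1=[P2] Q2=[]
t=4-6: P3@Q0 runs 2, rem=3, I/O yield, promote→Q0. Q0=[P1,P3] Q1=[P2] Q2=[]
t=6-8: P1@Q0 runs 2, rem=5, I/O yield, promote→Q0. Q0=[P3,P1] Q1=[P2] Q2=[]
t=8-10: P3@Q0 runs 2, rem=1, I/O yield, promote→Q0. Q0=[P1,P3] Q1=[P2] Q2=[]
t=10-12: P1@Q0 runs 2, rem=3, I/O yield, promote→Q0. Q0=[P3,P1] Q1=[P2] Q2=[]
t=12-13: P3@Q0 runs 1, rem=0, completes. Q0=[P1] Q1=[P2] Q2=[]
t=13-15: P1@Q0 runs 2, rem=1, I/O yield, promote→Q0. Q0=[P1] Q1=[P2] Q2=[]
t=15-16: P1@Q0 runs 1, rem=0, completes. Q0=[] Q1=[P2] Q2=[]
t=16-21: P2@Q1 runs 5, rem=3, quantum used, demote→Q2. Q0=[] Q1=[] Q2=[P2]
t=21-24: P2@Q2 runs 3, rem=0, completes. Q0=[] Q1=[] Q2=[]

Answer: P3,P1,P2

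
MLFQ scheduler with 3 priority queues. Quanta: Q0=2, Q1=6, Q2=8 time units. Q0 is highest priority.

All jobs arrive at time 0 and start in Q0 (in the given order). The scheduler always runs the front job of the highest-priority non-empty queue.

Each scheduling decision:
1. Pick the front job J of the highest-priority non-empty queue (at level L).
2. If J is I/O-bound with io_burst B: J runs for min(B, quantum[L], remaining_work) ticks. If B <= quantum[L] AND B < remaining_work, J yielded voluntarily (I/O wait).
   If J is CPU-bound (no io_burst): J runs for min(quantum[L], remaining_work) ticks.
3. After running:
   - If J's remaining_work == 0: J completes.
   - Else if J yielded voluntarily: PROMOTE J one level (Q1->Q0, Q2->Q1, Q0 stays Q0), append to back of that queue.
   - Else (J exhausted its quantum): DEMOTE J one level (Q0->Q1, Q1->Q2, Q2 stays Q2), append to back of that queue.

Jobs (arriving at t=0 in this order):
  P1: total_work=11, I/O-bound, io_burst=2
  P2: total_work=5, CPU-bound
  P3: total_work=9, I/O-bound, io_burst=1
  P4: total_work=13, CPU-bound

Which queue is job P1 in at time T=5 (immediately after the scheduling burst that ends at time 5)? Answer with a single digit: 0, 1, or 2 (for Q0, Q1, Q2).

Answer: 0

Derivation:
t=0-2: P1@Q0 runs 2, rem=9, I/O yield, promote→Q0. Q0=[P2,P3,P4,P1] Q1=[] Q2=[]
t=2-4: P2@Q0 runs 2, rem=3, quantum used, demote→Q1. Q0=[P3,P4,P1] Q1=[P2] Q2=[]
t=4-5: P3@Q0 runs 1, rem=8, I/O yield, promote→Q0. Q0=[P4,P1,P3] Q1=[P2] Q2=[]
t=5-7: P4@Q0 runs 2, rem=11, quantum used, demote→Q1. Q0=[P1,P3] Q1=[P2,P4] Q2=[]
t=7-9: P1@Q0 runs 2, rem=7, I/O yield, promote→Q0. Q0=[P3,P1] Q1=[P2,P4] Q2=[]
t=9-10: P3@Q0 runs 1, rem=7, I/O yield, promote→Q0. Q0=[P1,P3] Q1=[P2,P4] Q2=[]
t=10-12: P1@Q0 runs 2, rem=5, I/O yield, promote→Q0. Q0=[P3,P1] Q1=[P2,P4] Q2=[]
t=12-13: P3@Q0 runs 1, rem=6, I/O yield, promote→Q0. Q0=[P1,P3] Q1=[P2,P4] Q2=[]
t=13-15: P1@Q0 runs 2, rem=3, I/O yield, promote→Q0. Q0=[P3,P1] Q1=[P2,P4] Q2=[]
t=15-16: P3@Q0 runs 1, rem=5, I/O yield, promote→Q0. Q0=[P1,P3] Q1=[P2,P4] Q2=[]
t=16-18: P1@Q0 runs 2, rem=1, I/O yield, promote→Q0. Q0=[P3,P1] Q1=[P2,P4] Q2=[]
t=18-19: P3@Q0 runs 1, rem=4, I/O yield, promote→Q0. Q0=[P1,P3] Q1=[P2,P4] Q2=[]
t=19-20: P1@Q0 runs 1, rem=0, completes. Q0=[P3] Q1=[P2,P4] Q2=[]
t=20-21: P3@Q0 runs 1, rem=3, I/O yield, promote→Q0. Q0=[P3] Q1=[P2,P4] Q2=[]
t=21-22: P3@Q0 runs 1, rem=2, I/O yield, promote→Q0. Q0=[P3] Q1=[P2,P4] Q2=[]
t=22-23: P3@Q0 runs 1, rem=1, I/O yield, promote→Q0. Q0=[P3] Q1=[P2,P4] Q2=[]
t=23-24: P3@Q0 runs 1, rem=0, completes. Q0=[] Q1=[P2,P4] Q2=[]
t=24-27: P2@Q1 runs 3, rem=0, completes. Q0=[] Q1=[P4] Q2=[]
t=27-33: P4@Q1 runs 6, rem=5, quantum used, demote→Q2. Q0=[] Q1=[] Q2=[P4]
t=33-38: P4@Q2 runs 5, rem=0, completes. Q0=[] Q1=[] Q2=[]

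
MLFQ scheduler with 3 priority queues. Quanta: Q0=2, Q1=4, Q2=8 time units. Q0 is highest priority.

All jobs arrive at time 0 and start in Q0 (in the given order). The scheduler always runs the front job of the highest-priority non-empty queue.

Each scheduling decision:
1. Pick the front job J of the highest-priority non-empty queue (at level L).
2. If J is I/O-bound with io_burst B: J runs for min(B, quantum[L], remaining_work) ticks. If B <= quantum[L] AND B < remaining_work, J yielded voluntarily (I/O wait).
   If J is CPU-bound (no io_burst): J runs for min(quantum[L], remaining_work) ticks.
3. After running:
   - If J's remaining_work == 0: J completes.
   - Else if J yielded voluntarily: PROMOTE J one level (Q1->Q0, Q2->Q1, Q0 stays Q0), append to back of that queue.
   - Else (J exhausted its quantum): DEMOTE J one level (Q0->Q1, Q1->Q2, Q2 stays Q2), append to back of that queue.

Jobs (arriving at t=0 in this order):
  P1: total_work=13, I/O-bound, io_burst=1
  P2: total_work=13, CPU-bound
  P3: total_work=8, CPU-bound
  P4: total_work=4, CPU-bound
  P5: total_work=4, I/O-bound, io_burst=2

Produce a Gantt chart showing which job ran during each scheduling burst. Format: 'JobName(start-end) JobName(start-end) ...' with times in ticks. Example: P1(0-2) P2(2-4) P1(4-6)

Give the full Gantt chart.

t=0-1: P1@Q0 runs 1, rem=12, I/O yield, promote→Q0. Q0=[P2,P3,P4,P5,P1] Q1=[] Q2=[]
t=1-3: P2@Q0 runs 2, rem=11, quantum used, demote→Q1. Q0=[P3,P4,P5,P1] Q1=[P2] Q2=[]
t=3-5: P3@Q0 runs 2, rem=6, quantum used, demote→Q1. Q0=[P4,P5,P1] Q1=[P2,P3] Q2=[]
t=5-7: P4@Q0 runs 2, rem=2, quantum used, demote→Q1. Q0=[P5,P1] Q1=[P2,P3,P4] Q2=[]
t=7-9: P5@Q0 runs 2, rem=2, I/O yield, promote→Q0. Q0=[P1,P5] Q1=[P2,P3,P4] Q2=[]
t=9-10: P1@Q0 runs 1, rem=11, I/O yield, promote→Q0. Q0=[P5,P1] Q1=[P2,P3,P4] Q2=[]
t=10-12: P5@Q0 runs 2, rem=0, completes. Q0=[P1] Q1=[P2,P3,P4] Q2=[]
t=12-13: P1@Q0 runs 1, rem=10, I/O yield, promote→Q0. Q0=[P1] Q1=[P2,P3,P4] Q2=[]
t=13-14: P1@Q0 runs 1, rem=9, I/O yield, promote→Q0. Q0=[P1] Q1=[P2,P3,P4] Q2=[]
t=14-15: P1@Q0 runs 1, rem=8, I/O yield, promote→Q0. Q0=[P1] Q1=[P2,P3,P4] Q2=[]
t=15-16: P1@Q0 runs 1, rem=7, I/O yield, promote→Q0. Q0=[P1] Q1=[P2,P3,P4] Q2=[]
t=16-17: P1@Q0 runs 1, rem=6, I/O yield, promote→Q0. Q0=[P1] Q1=[P2,P3,P4] Q2=[]
t=17-18: P1@Q0 runs 1, rem=5, I/O yield, promote→Q0. Q0=[P1] Q1=[P2,P3,P4] Q2=[]
t=18-19: P1@Q0 runs 1, rem=4, I/O yield, promote→Q0. Q0=[P1] Q1=[P2,P3,P4] Q2=[]
t=19-20: P1@Q0 runs 1, rem=3, I/O yield, promote→Q0. Q0=[P1] Q1=[P2,P3,P4] Q2=[]
t=20-21: P1@Q0 runs 1, rem=2, I/O yield, promote→Q0. Q0=[P1] Q1=[P2,P3,P4] Q2=[]
t=21-22: P1@Q0 runs 1, rem=1, I/O yield, promote→Q0. Q0=[P1] Q1=[P2,P3,P4] Q2=[]
t=22-23: P1@Q0 runs 1, rem=0, completes. Q0=[] Q1=[P2,P3,P4] Q2=[]
t=23-27: P2@Q1 runs 4, rem=7, quantum used, demote→Q2. Q0=[] Q1=[P3,P4] Q2=[P2]
t=27-31: P3@Q1 runs 4, rem=2, quantum used, demote→Q2. Q0=[] Q1=[P4] Q2=[P2,P3]
t=31-33: P4@Q1 runs 2, rem=0, completes. Q0=[] Q1=[] Q2=[P2,P3]
t=33-40: P2@Q2 runs 7, rem=0, completes. Q0=[] Q1=[] Q2=[P3]
t=40-42: P3@Q2 runs 2, rem=0, completes. Q0=[] Q1=[] Q2=[]

Answer: P1(0-1) P2(1-3) P3(3-5) P4(5-7) P5(7-9) P1(9-10) P5(10-12) P1(12-13) P1(13-14) P1(14-15) P1(15-16) P1(16-17) P1(17-18) P1(18-19) P1(19-20) P1(20-21) P1(21-22) P1(22-23) P2(23-27) P3(27-31) P4(31-33) P2(33-40) P3(40-42)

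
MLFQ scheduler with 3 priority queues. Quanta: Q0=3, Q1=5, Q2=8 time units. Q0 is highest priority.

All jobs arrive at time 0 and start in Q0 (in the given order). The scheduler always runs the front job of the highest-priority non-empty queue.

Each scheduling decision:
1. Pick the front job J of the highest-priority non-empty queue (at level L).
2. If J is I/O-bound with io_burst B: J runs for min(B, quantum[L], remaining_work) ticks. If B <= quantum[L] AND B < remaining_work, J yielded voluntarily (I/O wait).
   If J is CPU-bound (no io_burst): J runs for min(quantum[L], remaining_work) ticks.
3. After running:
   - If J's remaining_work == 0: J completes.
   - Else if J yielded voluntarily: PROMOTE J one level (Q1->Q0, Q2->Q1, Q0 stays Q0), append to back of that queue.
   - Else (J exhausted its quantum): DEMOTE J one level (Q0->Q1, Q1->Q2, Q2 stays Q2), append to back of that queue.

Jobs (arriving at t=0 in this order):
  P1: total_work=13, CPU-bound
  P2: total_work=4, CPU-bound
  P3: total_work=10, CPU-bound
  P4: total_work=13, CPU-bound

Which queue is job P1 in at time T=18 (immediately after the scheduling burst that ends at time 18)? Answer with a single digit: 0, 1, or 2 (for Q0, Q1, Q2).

t=0-3: P1@Q0 runs 3, rem=10, quantum used, demote→Q1. Q0=[P2,P3,P4] Q1=[P1] Q2=[]
t=3-6: P2@Q0 runs 3, rem=1, quantum used, demote→Q1. Q0=[P3,P4] Q1=[P1,P2] Q2=[]
t=6-9: P3@Q0 runs 3, rem=7, quantum used, demote→Q1. Q0=[P4] Q1=[P1,P2,P3] Q2=[]
t=9-12: P4@Q0 runs 3, rem=10, quantum used, demote→Q1. Q0=[] Q1=[P1,P2,P3,P4] Q2=[]
t=12-17: P1@Q1 runs 5, rem=5, quantum used, demote→Q2. Q0=[] Q1=[P2,P3,P4] Q2=[P1]
t=17-18: P2@Q1 runs 1, rem=0, completes. Q0=[] Q1=[P3,P4] Q2=[P1]
t=18-23: P3@Q1 runs 5, rem=2, quantum used, demote→Q2. Q0=[] Q1=[P4] Q2=[P1,P3]
t=23-28: P4@Q1 runs 5, rem=5, quantum used, demote→Q2. Q0=[] Q1=[] Q2=[P1,P3,P4]
t=28-33: P1@Q2 runs 5, rem=0, completes. Q0=[] Q1=[] Q2=[P3,P4]
t=33-35: P3@Q2 runs 2, rem=0, completes. Q0=[] Q1=[] Q2=[P4]
t=35-40: P4@Q2 runs 5, rem=0, completes. Q0=[] Q1=[] Q2=[]

Answer: 2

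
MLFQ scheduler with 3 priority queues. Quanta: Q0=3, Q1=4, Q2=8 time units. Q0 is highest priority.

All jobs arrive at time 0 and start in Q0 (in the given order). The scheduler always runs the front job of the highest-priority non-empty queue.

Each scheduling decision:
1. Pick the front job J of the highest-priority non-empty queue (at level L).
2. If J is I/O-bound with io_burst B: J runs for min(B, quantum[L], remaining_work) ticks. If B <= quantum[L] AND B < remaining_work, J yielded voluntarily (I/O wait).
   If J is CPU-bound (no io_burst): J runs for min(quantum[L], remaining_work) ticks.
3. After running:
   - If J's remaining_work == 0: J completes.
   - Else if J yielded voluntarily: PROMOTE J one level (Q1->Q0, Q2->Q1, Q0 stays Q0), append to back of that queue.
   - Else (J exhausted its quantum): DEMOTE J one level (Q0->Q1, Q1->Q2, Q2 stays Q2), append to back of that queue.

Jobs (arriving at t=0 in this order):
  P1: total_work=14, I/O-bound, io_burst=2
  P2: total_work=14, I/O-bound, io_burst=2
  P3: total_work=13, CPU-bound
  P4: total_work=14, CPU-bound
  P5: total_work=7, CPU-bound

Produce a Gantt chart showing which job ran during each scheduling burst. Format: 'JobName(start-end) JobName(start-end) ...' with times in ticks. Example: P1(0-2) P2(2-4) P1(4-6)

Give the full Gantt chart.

t=0-2: P1@Q0 runs 2, rem=12, I/O yield, promote→Q0. Q0=[P2,P3,P4,P5,P1] Q1=[] Q2=[]
t=2-4: P2@Q0 runs 2, rem=12, I/O yield, promote→Q0. Q0=[P3,P4,P5,P1,P2] Q1=[] Q2=[]
t=4-7: P3@Q0 runs 3, rem=10, quantum used, demote→Q1. Q0=[P4,P5,P1,P2] Q1=[P3] Q2=[]
t=7-10: P4@Q0 runs 3, rem=11, quantum used, demote→Q1. Q0=[P5,P1,P2] Q1=[P3,P4] Q2=[]
t=10-13: P5@Q0 runs 3, rem=4, quantum used, demote→Q1. Q0=[P1,P2] Q1=[P3,P4,P5] Q2=[]
t=13-15: P1@Q0 runs 2, rem=10, I/O yield, promote→Q0. Q0=[P2,P1] Q1=[P3,P4,P5] Q2=[]
t=15-17: P2@Q0 runs 2, rem=10, I/O yield, promote→Q0. Q0=[P1,P2] Q1=[P3,P4,P5] Q2=[]
t=17-19: P1@Q0 runs 2, rem=8, I/O yield, promote→Q0. Q0=[P2,P1] Q1=[P3,P4,P5] Q2=[]
t=19-21: P2@Q0 runs 2, rem=8, I/O yield, promote→Q0. Q0=[P1,P2] Q1=[P3,P4,P5] Q2=[]
t=21-23: P1@Q0 runs 2, rem=6, I/O yield, promote→Q0. Q0=[P2,P1] Q1=[P3,P4,P5] Q2=[]
t=23-25: P2@Q0 runs 2, rem=6, I/O yield, promote→Q0. Q0=[P1,P2] Q1=[P3,P4,P5] Q2=[]
t=25-27: P1@Q0 runs 2, rem=4, I/O yield, promote→Q0. Q0=[P2,P1] Q1=[P3,P4,P5] Q2=[]
t=27-29: P2@Q0 runs 2, rem=4, I/O yield, promote→Q0. Q0=[P1,P2] Q1=[P3,P4,P5] Q2=[]
t=29-31: P1@Q0 runs 2, rem=2, I/O yield, promote→Q0. Q0=[P2,P1] Q1=[P3,P4,P5] Q2=[]
t=31-33: P2@Q0 runs 2, rem=2, I/O yield, promote→Q0. Q0=[P1,P2] Q1=[P3,P4,P5] Q2=[]
t=33-35: P1@Q0 runs 2, rem=0, completes. Q0=[P2] Q1=[P3,P4,P5] Q2=[]
t=35-37: P2@Q0 runs 2, rem=0, completes. Q0=[] Q1=[P3,P4,P5] Q2=[]
t=37-41: P3@Q1 runs 4, rem=6, quantum used, demote→Q2. Q0=[] Q1=[P4,P5] Q2=[P3]
t=41-45: P4@Q1 runs 4, rem=7, quantum used, demote→Q2. Q0=[] Q1=[P5] Q2=[P3,P4]
t=45-49: P5@Q1 runs 4, rem=0, completes. Q0=[] Q1=[] Q2=[P3,P4]
t=49-55: P3@Q2 runs 6, rem=0, completes. Q0=[] Q1=[] Q2=[P4]
t=55-62: P4@Q2 runs 7, rem=0, completes. Q0=[] Q1=[] Q2=[]

Answer: P1(0-2) P2(2-4) P3(4-7) P4(7-10) P5(10-13) P1(13-15) P2(15-17) P1(17-19) P2(19-21) P1(21-23) P2(23-25) P1(25-27) P2(27-29) P1(29-31) P2(31-33) P1(33-35) P2(35-37) P3(37-41) P4(41-45) P5(45-49) P3(49-55) P4(55-62)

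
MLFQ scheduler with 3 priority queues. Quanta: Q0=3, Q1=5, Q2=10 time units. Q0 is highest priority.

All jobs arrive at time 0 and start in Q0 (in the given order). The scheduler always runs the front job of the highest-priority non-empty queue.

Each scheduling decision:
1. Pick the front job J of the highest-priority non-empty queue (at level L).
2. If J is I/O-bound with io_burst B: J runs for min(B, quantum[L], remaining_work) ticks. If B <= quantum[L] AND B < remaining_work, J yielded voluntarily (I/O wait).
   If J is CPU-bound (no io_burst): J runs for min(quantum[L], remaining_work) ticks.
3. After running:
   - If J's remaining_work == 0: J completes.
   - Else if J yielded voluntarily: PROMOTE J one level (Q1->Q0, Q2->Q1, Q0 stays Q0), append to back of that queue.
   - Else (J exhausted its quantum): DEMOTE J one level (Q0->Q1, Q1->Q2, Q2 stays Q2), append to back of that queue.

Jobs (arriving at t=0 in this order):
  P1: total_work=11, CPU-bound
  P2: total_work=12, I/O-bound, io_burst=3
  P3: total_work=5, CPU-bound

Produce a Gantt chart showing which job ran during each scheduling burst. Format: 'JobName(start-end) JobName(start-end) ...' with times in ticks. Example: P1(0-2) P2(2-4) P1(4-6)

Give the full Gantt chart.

Answer: P1(0-3) P2(3-6) P3(6-9) P2(9-12) P2(12-15) P2(15-18) P1(18-23) P3(23-25) P1(25-28)

Derivation:
t=0-3: P1@Q0 runs 3, rem=8, quantum used, demote→Q1. Q0=[P2,P3] Q1=[P1] Q2=[]
t=3-6: P2@Q0 runs 3, rem=9, I/O yield, promote→Q0. Q0=[P3,P2] Q1=[P1] Q2=[]
t=6-9: P3@Q0 runs 3, rem=2, quantum used, demote→Q1. Q0=[P2] Q1=[P1,P3] Q2=[]
t=9-12: P2@Q0 runs 3, rem=6, I/O yield, promote→Q0. Q0=[P2] Q1=[P1,P3] Q2=[]
t=12-15: P2@Q0 runs 3, rem=3, I/O yield, promote→Q0. Q0=[P2] Q1=[P1,P3] Q2=[]
t=15-18: P2@Q0 runs 3, rem=0, completes. Q0=[] Q1=[P1,P3] Q2=[]
t=18-23: P1@Q1 runs 5, rem=3, quantum used, demote→Q2. Q0=[] Q1=[P3] Q2=[P1]
t=23-25: P3@Q1 runs 2, rem=0, completes. Q0=[] Q1=[] Q2=[P1]
t=25-28: P1@Q2 runs 3, rem=0, completes. Q0=[] Q1=[] Q2=[]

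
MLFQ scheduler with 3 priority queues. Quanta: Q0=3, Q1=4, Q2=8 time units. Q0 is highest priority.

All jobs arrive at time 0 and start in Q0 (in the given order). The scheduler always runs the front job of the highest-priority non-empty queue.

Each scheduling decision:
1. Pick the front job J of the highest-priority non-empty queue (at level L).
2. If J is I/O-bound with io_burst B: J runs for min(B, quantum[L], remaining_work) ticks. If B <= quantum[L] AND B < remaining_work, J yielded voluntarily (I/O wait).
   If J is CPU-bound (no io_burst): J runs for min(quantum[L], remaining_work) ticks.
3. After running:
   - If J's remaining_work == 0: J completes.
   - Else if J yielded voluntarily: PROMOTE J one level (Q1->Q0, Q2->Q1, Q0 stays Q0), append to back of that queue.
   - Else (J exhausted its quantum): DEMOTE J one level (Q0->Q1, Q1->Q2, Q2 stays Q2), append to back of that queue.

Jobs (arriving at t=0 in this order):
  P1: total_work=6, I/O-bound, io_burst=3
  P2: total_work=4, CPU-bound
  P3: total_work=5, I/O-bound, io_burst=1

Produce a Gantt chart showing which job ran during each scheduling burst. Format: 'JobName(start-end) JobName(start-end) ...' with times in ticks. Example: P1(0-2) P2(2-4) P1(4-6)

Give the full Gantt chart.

t=0-3: P1@Q0 runs 3, rem=3, I/O yield, promote→Q0. Q0=[P2,P3,P1] Q1=[] Q2=[]
t=3-6: P2@Q0 runs 3, rem=1, quantum used, demote→Q1. Q0=[P3,P1] Q1=[P2] Q2=[]
t=6-7: P3@Q0 runs 1, rem=4, I/O yield, promote→Q0. Q0=[P1,P3] Q1=[P2] Q2=[]
t=7-10: P1@Q0 runs 3, rem=0, completes. Q0=[P3] Q1=[P2] Q2=[]
t=10-11: P3@Q0 runs 1, rem=3, I/O yield, promote→Q0. Q0=[P3] Q1=[P2] Q2=[]
t=11-12: P3@Q0 runs 1, rem=2, I/O yield, promote→Q0. Q0=[P3] Q1=[P2] Q2=[]
t=12-13: P3@Q0 runs 1, rem=1, I/O yield, promote→Q0. Q0=[P3] Q1=[P2] Q2=[]
t=13-14: P3@Q0 runs 1, rem=0, completes. Q0=[] Q1=[P2] Q2=[]
t=14-15: P2@Q1 runs 1, rem=0, completes. Q0=[] Q1=[] Q2=[]

Answer: P1(0-3) P2(3-6) P3(6-7) P1(7-10) P3(10-11) P3(11-12) P3(12-13) P3(13-14) P2(14-15)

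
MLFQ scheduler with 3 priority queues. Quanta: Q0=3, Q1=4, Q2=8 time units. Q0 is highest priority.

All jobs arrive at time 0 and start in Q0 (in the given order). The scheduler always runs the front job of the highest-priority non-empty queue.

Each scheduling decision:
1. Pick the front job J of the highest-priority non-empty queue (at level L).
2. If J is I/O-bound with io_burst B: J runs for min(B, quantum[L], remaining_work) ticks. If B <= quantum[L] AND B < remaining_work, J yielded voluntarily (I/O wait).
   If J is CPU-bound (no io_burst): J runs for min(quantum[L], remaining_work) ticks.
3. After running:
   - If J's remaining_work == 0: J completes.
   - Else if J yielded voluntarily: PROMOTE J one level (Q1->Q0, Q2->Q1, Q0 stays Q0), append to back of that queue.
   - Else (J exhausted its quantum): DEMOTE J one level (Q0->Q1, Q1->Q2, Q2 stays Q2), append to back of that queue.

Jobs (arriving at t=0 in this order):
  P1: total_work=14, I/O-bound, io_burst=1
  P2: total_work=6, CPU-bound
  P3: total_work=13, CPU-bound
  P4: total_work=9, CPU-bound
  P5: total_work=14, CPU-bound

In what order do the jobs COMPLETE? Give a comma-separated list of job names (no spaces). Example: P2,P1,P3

Answer: P1,P2,P3,P4,P5

Derivation:
t=0-1: P1@Q0 runs 1, rem=13, I/O yield, promote→Q0. Q0=[P2,P3,P4,P5,P1] Q1=[] Q2=[]
t=1-4: P2@Q0 runs 3, rem=3, quantum used, demote→Q1. Q0=[P3,P4,P5,P1] Q1=[P2] Q2=[]
t=4-7: P3@Q0 runs 3, rem=10, quantum used, demote→Q1. Q0=[P4,P5,P1] Q1=[P2,P3] Q2=[]
t=7-10: P4@Q0 runs 3, rem=6, quantum used, demote→Q1. Q0=[P5,P1] Q1=[P2,P3,P4] Q2=[]
t=10-13: P5@Q0 runs 3, rem=11, quantum used, demote→Q1. Q0=[P1] Q1=[P2,P3,P4,P5] Q2=[]
t=13-14: P1@Q0 runs 1, rem=12, I/O yield, promote→Q0. Q0=[P1] Q1=[P2,P3,P4,P5] Q2=[]
t=14-15: P1@Q0 runs 1, rem=11, I/O yield, promote→Q0. Q0=[P1] Q1=[P2,P3,P4,P5] Q2=[]
t=15-16: P1@Q0 runs 1, rem=10, I/O yield, promote→Q0. Q0=[P1] Q1=[P2,P3,P4,P5] Q2=[]
t=16-17: P1@Q0 runs 1, rem=9, I/O yield, promote→Q0. Q0=[P1] Q1=[P2,P3,P4,P5] Q2=[]
t=17-18: P1@Q0 runs 1, rem=8, I/O yield, promote→Q0. Q0=[P1] Q1=[P2,P3,P4,P5] Q2=[]
t=18-19: P1@Q0 runs 1, rem=7, I/O yield, promote→Q0. Q0=[P1] Q1=[P2,P3,P4,P5] Q2=[]
t=19-20: P1@Q0 runs 1, rem=6, I/O yield, promote→Q0. Q0=[P1] Q1=[P2,P3,P4,P5] Q2=[]
t=20-21: P1@Q0 runs 1, rem=5, I/O yield, promote→Q0. Q0=[P1] Q1=[P2,P3,P4,P5] Q2=[]
t=21-22: P1@Q0 runs 1, rem=4, I/O yield, promote→Q0. Q0=[P1] Q1=[P2,P3,P4,P5] Q2=[]
t=22-23: P1@Q0 runs 1, rem=3, I/O yield, promote→Q0. Q0=[P1] Q1=[P2,P3,P4,P5] Q2=[]
t=23-24: P1@Q0 runs 1, rem=2, I/O yield, promote→Q0. Q0=[P1] Q1=[P2,P3,P4,P5] Q2=[]
t=24-25: P1@Q0 runs 1, rem=1, I/O yield, promote→Q0. Q0=[P1] Q1=[P2,P3,P4,P5] Q2=[]
t=25-26: P1@Q0 runs 1, rem=0, completes. Q0=[] Q1=[P2,P3,P4,P5] Q2=[]
t=26-29: P2@Q1 runs 3, rem=0, completes. Q0=[] Q1=[P3,P4,P5] Q2=[]
t=29-33: P3@Q1 runs 4, rem=6, quantum used, demote→Q2. Q0=[] Q1=[P4,P5] Q2=[P3]
t=33-37: P4@Q1 runs 4, rem=2, quantum used, demote→Q2. Q0=[] Q1=[P5] Q2=[P3,P4]
t=37-41: P5@Q1 runs 4, rem=7, quantum used, demote→Q2. Q0=[] Q1=[] Q2=[P3,P4,P5]
t=41-47: P3@Q2 runs 6, rem=0, completes. Q0=[] Q1=[] Q2=[P4,P5]
t=47-49: P4@Q2 runs 2, rem=0, completes. Q0=[] Q1=[] Q2=[P5]
t=49-56: P5@Q2 runs 7, rem=0, completes. Q0=[] Q1=[] Q2=[]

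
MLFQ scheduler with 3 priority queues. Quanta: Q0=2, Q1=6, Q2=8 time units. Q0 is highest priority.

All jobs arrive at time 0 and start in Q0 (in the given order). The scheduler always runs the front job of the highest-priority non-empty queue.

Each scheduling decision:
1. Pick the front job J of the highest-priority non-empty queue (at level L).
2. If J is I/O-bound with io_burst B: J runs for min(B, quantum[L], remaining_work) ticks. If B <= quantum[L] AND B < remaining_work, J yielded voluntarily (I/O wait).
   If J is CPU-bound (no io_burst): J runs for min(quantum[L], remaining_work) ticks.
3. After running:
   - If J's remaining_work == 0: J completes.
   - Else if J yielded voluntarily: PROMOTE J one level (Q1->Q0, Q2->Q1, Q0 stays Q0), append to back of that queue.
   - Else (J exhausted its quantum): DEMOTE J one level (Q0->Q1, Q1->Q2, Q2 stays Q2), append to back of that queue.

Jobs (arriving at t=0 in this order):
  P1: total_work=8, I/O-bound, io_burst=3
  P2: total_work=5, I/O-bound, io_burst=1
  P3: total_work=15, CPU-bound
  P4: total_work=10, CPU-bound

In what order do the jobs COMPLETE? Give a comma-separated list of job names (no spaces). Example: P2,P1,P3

t=0-2: P1@Q0 runs 2, rem=6, quantum used, demote→Q1. Q0=[P2,P3,P4] Q1=[P1] Q2=[]
t=2-3: P2@Q0 runs 1, rem=4, I/O yield, promote→Q0. Q0=[P3,P4,P2] Q1=[P1] Q2=[]
t=3-5: P3@Q0 runs 2, rem=13, quantum used, demote→Q1. Q0=[P4,P2] Q1=[P1,P3] Q2=[]
t=5-7: P4@Q0 runs 2, rem=8, quantum used, demote→Q1. Q0=[P2] Q1=[P1,P3,P4] Q2=[]
t=7-8: P2@Q0 runs 1, rem=3, I/O yield, promote→Q0. Q0=[P2] Q1=[P1,P3,P4] Q2=[]
t=8-9: P2@Q0 runs 1, rem=2, I/O yield, promote→Q0. Q0=[P2] Q1=[P1,P3,P4] Q2=[]
t=9-10: P2@Q0 runs 1, rem=1, I/O yield, promote→Q0. Q0=[P2] Q1=[P1,P3,P4] Q2=[]
t=10-11: P2@Q0 runs 1, rem=0, completes. Q0=[] Q1=[P1,P3,P4] Q2=[]
t=11-14: P1@Q1 runs 3, rem=3, I/O yield, promote→Q0. Q0=[P1] Q1=[P3,P4] Q2=[]
t=14-16: P1@Q0 runs 2, rem=1, quantum used, demote→Q1. Q0=[] Q1=[P3,P4,P1] Q2=[]
t=16-22: P3@Q1 runs 6, rem=7, quantum used, demote→Q2. Q0=[] Q1=[P4,P1] Q2=[P3]
t=22-28: P4@Q1 runs 6, rem=2, quantum used, demote→Q2. Q0=[] Q1=[P1] Q2=[P3,P4]
t=28-29: P1@Q1 runs 1, rem=0, completes. Q0=[] Q1=[] Q2=[P3,P4]
t=29-36: P3@Q2 runs 7, rem=0, completes. Q0=[] Q1=[] Q2=[P4]
t=36-38: P4@Q2 runs 2, rem=0, completes. Q0=[] Q1=[] Q2=[]

Answer: P2,P1,P3,P4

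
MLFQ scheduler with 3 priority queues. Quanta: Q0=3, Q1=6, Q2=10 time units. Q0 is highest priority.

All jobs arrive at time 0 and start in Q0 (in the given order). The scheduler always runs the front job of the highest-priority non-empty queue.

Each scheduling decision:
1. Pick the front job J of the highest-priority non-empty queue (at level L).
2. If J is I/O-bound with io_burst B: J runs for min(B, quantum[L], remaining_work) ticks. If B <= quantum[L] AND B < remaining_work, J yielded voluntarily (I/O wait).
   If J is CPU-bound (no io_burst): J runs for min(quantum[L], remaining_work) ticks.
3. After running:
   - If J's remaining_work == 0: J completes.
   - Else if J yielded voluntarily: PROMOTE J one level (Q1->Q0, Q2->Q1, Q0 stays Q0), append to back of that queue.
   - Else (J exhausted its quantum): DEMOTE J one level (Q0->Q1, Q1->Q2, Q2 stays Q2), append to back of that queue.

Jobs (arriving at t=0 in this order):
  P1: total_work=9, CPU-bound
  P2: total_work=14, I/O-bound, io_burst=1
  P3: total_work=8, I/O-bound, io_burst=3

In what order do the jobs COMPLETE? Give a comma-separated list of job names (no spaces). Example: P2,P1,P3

t=0-3: P1@Q0 runs 3, rem=6, quantum used, demote→Q1. Q0=[P2,P3] Q1=[P1] Q2=[]
t=3-4: P2@Q0 runs 1, rem=13, I/O yield, promote→Q0. Q0=[P3,P2] Q1=[P1] Q2=[]
t=4-7: P3@Q0 runs 3, rem=5, I/O yield, promote→Q0. Q0=[P2,P3] Q1=[P1] Q2=[]
t=7-8: P2@Q0 runs 1, rem=12, I/O yield, promote→Q0. Q0=[P3,P2] Q1=[P1] Q2=[]
t=8-11: P3@Q0 runs 3, rem=2, I/O yield, promote→Q0. Q0=[P2,P3] Q1=[P1] Q2=[]
t=11-12: P2@Q0 runs 1, rem=11, I/O yield, promote→Q0. Q0=[P3,P2] Q1=[P1] Q2=[]
t=12-14: P3@Q0 runs 2, rem=0, completes. Q0=[P2] Q1=[P1] Q2=[]
t=14-15: P2@Q0 runs 1, rem=10, I/O yield, promote→Q0. Q0=[P2] Q1=[P1] Q2=[]
t=15-16: P2@Q0 runs 1, rem=9, I/O yield, promote→Q0. Q0=[P2] Q1=[P1] Q2=[]
t=16-17: P2@Q0 runs 1, rem=8, I/O yield, promote→Q0. Q0=[P2] Q1=[P1] Q2=[]
t=17-18: P2@Q0 runs 1, rem=7, I/O yield, promote→Q0. Q0=[P2] Q1=[P1] Q2=[]
t=18-19: P2@Q0 runs 1, rem=6, I/O yield, promote→Q0. Q0=[P2] Q1=[P1] Q2=[]
t=19-20: P2@Q0 runs 1, rem=5, I/O yield, promote→Q0. Q0=[P2] Q1=[P1] Q2=[]
t=20-21: P2@Q0 runs 1, rem=4, I/O yield, promote→Q0. Q0=[P2] Q1=[P1] Q2=[]
t=21-22: P2@Q0 runs 1, rem=3, I/O yield, promote→Q0. Q0=[P2] Q1=[P1] Q2=[]
t=22-23: P2@Q0 runs 1, rem=2, I/O yield, promote→Q0. Q0=[P2] Q1=[P1] Q2=[]
t=23-24: P2@Q0 runs 1, rem=1, I/O yield, promote→Q0. Q0=[P2] Q1=[P1] Q2=[]
t=24-25: P2@Q0 runs 1, rem=0, completes. Q0=[] Q1=[P1] Q2=[]
t=25-31: P1@Q1 runs 6, rem=0, completes. Q0=[] Q1=[] Q2=[]

Answer: P3,P2,P1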